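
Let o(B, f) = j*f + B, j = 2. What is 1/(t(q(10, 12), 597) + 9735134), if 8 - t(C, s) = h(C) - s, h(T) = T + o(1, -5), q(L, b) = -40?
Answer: 1/9735788 ≈ 1.0271e-7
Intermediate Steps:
o(B, f) = B + 2*f (o(B, f) = 2*f + B = B + 2*f)
h(T) = -9 + T (h(T) = T + (1 + 2*(-5)) = T + (1 - 10) = T - 9 = -9 + T)
t(C, s) = 17 + s - C (t(C, s) = 8 - ((-9 + C) - s) = 8 - (-9 + C - s) = 8 + (9 + s - C) = 17 + s - C)
1/(t(q(10, 12), 597) + 9735134) = 1/((17 + 597 - 1*(-40)) + 9735134) = 1/((17 + 597 + 40) + 9735134) = 1/(654 + 9735134) = 1/9735788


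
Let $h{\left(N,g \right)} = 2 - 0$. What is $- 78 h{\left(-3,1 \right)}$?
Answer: $-156$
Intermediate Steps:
$h{\left(N,g \right)} = 2$ ($h{\left(N,g \right)} = 2 + 0 = 2$)
$- 78 h{\left(-3,1 \right)} = \left(-78\right) 2 = -156$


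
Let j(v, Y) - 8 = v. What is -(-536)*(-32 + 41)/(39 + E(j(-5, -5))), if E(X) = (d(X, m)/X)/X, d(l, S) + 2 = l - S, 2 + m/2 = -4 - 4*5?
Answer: 10854/101 ≈ 107.47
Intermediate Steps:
m = -52 (m = -4 + 2*(-4 - 4*5) = -4 + 2*(-4 - 20) = -4 + 2*(-24) = -4 - 48 = -52)
d(l, S) = -2 + l - S (d(l, S) = -2 + (l - S) = -2 + l - S)
j(v, Y) = 8 + v
E(X) = (50 + X)/X² (E(X) = ((-2 + X - 1*(-52))/X)/X = ((-2 + X + 52)/X)/X = ((50 + X)/X)/X = (50 + X)/X²)
-(-536)*(-32 + 41)/(39 + E(j(-5, -5))) = -(-536)*(-32 + 41)/(39 + (50 + (8 - 5))/(8 - 5)²) = -(-536)*9/(39 + (50 + 3)/3²) = -(-536)*9/(39 + (⅑)*53) = -(-536)*9/(39 + 53/9) = -(-536)*9/(404/9) = -(-536)*9*(9/404) = -(-536)*81/404 = -1*(-10854/101) = 10854/101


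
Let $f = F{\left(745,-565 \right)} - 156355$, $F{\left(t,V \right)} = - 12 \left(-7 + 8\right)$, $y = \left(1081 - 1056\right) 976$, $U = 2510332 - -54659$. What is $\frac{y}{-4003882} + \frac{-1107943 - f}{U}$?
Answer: $- \frac{645430633072}{1711653549177} \approx -0.37708$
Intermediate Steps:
$U = 2564991$ ($U = 2510332 + 54659 = 2564991$)
$y = 24400$ ($y = 25 \cdot 976 = 24400$)
$F{\left(t,V \right)} = -12$ ($F{\left(t,V \right)} = \left(-12\right) 1 = -12$)
$f = -156367$ ($f = -12 - 156355 = -156367$)
$\frac{y}{-4003882} + \frac{-1107943 - f}{U} = \frac{24400}{-4003882} + \frac{-1107943 - -156367}{2564991} = 24400 \left(- \frac{1}{4003882}\right) + \left(-1107943 + 156367\right) \frac{1}{2564991} = - \frac{12200}{2001941} - \frac{317192}{854997} = - \frac{645430633072}{1711653549177}$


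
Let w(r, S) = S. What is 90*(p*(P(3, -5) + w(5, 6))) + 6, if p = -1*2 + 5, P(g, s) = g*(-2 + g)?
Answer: 2436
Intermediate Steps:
p = 3 (p = -2 + 5 = 3)
90*(p*(P(3, -5) + w(5, 6))) + 6 = 90*(3*(3*(-2 + 3) + 6)) + 6 = 90*(3*(3*1 + 6)) + 6 = 90*(3*(3 + 6)) + 6 = 90*(3*9) + 6 = 90*27 + 6 = 2430 + 6 = 2436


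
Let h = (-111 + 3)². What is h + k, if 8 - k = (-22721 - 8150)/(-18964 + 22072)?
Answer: 36307447/3108 ≈ 11682.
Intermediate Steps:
h = 11664 (h = (-108)² = 11664)
k = 55735/3108 (k = 8 - (-22721 - 8150)/(-18964 + 22072) = 8 - (-30871)/3108 = 8 - 1*(-30871/3108) = 8 + 30871/3108 = 55735/3108 ≈ 17.933)
h + k = 11664 + 55735/3108 = 36307447/3108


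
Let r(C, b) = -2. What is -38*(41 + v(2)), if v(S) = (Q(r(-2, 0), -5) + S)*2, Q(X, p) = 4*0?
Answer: -1710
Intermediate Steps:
Q(X, p) = 0
v(S) = 2*S (v(S) = (0 + S)*2 = S*2 = 2*S)
-38*(41 + v(2)) = -38*(41 + 2*2) = -38*(41 + 4) = -38*45 = -1710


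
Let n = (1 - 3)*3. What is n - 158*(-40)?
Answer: 6314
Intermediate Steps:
n = -6 (n = -2*3 = -6)
n - 158*(-40) = -6 - 158*(-40) = -6 + 6320 = 6314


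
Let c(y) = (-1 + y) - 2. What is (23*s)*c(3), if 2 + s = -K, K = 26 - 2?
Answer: 0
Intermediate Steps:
K = 24
s = -26 (s = -2 - 1*24 = -2 - 24 = -26)
c(y) = -3 + y
(23*s)*c(3) = (23*(-26))*(-3 + 3) = -598*0 = 0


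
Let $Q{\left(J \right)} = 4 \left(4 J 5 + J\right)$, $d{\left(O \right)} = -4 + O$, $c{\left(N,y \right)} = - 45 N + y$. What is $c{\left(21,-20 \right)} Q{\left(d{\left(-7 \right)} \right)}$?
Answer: $891660$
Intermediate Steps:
$c{\left(N,y \right)} = y - 45 N$
$Q{\left(J \right)} = 84 J$ ($Q{\left(J \right)} = 4 \left(20 J + J\right) = 4 \cdot 21 J = 84 J$)
$c{\left(21,-20 \right)} Q{\left(d{\left(-7 \right)} \right)} = \left(-20 - 945\right) 84 \left(-4 - 7\right) = \left(-20 - 945\right) 84 \left(-11\right) = \left(-965\right) \left(-924\right) = 891660$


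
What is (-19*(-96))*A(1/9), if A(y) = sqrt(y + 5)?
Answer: 608*sqrt(46) ≈ 4123.7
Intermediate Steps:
A(y) = sqrt(5 + y)
(-19*(-96))*A(1/9) = (-19*(-96))*sqrt(5 + 1/9) = 1824*sqrt(5 + 1/9) = 1824*sqrt(46/9) = 1824*(sqrt(46)/3) = 608*sqrt(46)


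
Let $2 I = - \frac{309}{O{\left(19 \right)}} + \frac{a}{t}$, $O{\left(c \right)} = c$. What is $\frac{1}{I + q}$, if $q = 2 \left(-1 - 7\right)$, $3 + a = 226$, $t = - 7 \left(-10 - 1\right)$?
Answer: $- \frac{1463}{33186} \approx -0.044085$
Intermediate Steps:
$t = 77$ ($t = \left(-7\right) \left(-11\right) = 77$)
$a = 223$ ($a = -3 + 226 = 223$)
$I = - \frac{9778}{1463}$ ($I = \frac{- \frac{309}{19} + \frac{223}{77}}{2} = \frac{1}{2} \left(- \frac{19556}{1463}\right) = - \frac{9778}{1463} \approx -6.6835$)
$q = -16$ ($q = 2 \left(-8\right) = -16$)
$\frac{1}{I + q} = \frac{1}{- \frac{9778}{1463} - 16} = \frac{1}{- \frac{33186}{1463}} = - \frac{1463}{33186}$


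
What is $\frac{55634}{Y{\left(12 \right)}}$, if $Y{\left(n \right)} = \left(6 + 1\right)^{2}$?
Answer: $\frac{55634}{49} \approx 1135.4$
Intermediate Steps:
$Y{\left(n \right)} = 49$ ($Y{\left(n \right)} = 7^{2} = 49$)
$\frac{55634}{Y{\left(12 \right)}} = \frac{55634}{49}$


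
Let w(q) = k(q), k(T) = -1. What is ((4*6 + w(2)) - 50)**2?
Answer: 729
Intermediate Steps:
w(q) = -1
((4*6 + w(2)) - 50)**2 = ((4*6 - 1) - 50)**2 = ((24 - 1) - 50)**2 = (23 - 50)**2 = (-27)**2 = 729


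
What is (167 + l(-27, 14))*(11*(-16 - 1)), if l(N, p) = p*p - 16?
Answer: -64889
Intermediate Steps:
l(N, p) = -16 + p² (l(N, p) = p² - 16 = -16 + p²)
(167 + l(-27, 14))*(11*(-16 - 1)) = (167 + (-16 + 14²))*(11*(-16 - 1)) = (167 + (-16 + 196))*(11*(-17)) = (167 + 180)*(-187) = 347*(-187) = -64889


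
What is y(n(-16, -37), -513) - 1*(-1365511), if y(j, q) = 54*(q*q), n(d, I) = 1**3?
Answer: 15576637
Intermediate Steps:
n(d, I) = 1
y(j, q) = 54*q**2
y(n(-16, -37), -513) - 1*(-1365511) = 54*(-513)**2 - 1*(-1365511) = 54*263169 + 1365511 = 14211126 + 1365511 = 15576637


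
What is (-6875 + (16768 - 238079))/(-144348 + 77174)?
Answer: 114093/33587 ≈ 3.3969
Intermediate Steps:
(-6875 + (16768 - 238079))/(-144348 + 77174) = (-6875 - 221311)/(-67174) = -228186*(-1/67174) = 114093/33587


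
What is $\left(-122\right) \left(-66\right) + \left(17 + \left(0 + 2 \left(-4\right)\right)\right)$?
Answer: $8061$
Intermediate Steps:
$\left(-122\right) \left(-66\right) + \left(17 + \left(0 + 2 \left(-4\right)\right)\right) = 8052 + \left(17 + \left(0 - 8\right)\right) = 8052 + \left(17 - 8\right) = 8052 + 9 = 8061$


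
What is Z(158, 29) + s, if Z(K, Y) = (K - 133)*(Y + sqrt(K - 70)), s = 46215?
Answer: 46940 + 50*sqrt(22) ≈ 47175.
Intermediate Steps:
Z(K, Y) = (-133 + K)*(Y + sqrt(-70 + K))
Z(158, 29) + s = (-133*29 - 133*sqrt(-70 + 158) + 158*29 + 158*sqrt(-70 + 158)) + 46215 = (-3857 - 266*sqrt(22) + 4582 + 158*sqrt(88)) + 46215 = (-3857 - 266*sqrt(22) + 4582 + 158*(2*sqrt(22))) + 46215 = (-3857 - 266*sqrt(22) + 4582 + 316*sqrt(22)) + 46215 = (725 + 50*sqrt(22)) + 46215 = 46940 + 50*sqrt(22)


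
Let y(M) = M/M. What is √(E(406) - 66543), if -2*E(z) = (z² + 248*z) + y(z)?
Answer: I*√797222/2 ≈ 446.44*I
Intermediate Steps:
y(M) = 1
E(z) = -½ - 124*z - z²/2 (E(z) = -((z² + 248*z) + 1)/2 = -(1 + z² + 248*z)/2 = -½ - 124*z - z²/2)
√(E(406) - 66543) = √((-½ - 124*406 - ½*406²) - 66543) = √((-½ - 50344 - ½*164836) - 66543) = √((-½ - 50344 - 82418) - 66543) = √(-265525/2 - 66543) = √(-398611/2) = I*√797222/2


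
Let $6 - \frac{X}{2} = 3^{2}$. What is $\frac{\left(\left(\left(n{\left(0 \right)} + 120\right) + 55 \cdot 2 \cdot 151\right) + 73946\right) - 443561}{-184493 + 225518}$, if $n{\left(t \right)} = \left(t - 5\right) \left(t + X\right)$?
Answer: $- \frac{70571}{8205} \approx -8.601$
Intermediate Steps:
$X = -6$ ($X = 12 - 2 \cdot 3^{2} = 12 - 18 = -6$)
$n{\left(t \right)} = \left(-6 + t\right) \left(-5 + t\right)$ ($n{\left(t \right)} = \left(t - 5\right) \left(t - 6\right) = \left(-5 + t\right) \left(-6 + t\right) = \left(-6 + t\right) \left(-5 + t\right)$)
$\frac{\left(\left(\left(n{\left(0 \right)} + 120\right) + 55 \cdot 2 \cdot 151\right) + 73946\right) - 443561}{-184493 + 225518} = \frac{\left(\left(\left(\left(30 + 0^{2} - 0\right) + 120\right) + 55 \cdot 2 \cdot 151\right) + 73946\right) - 443561}{-184493 + 225518} = \frac{\left(\left(\left(\left(30 + 0 + 0\right) + 120\right) + 110 \cdot 151\right) + 73946\right) - 443561}{41025} = \left(\left(\left(\left(30 + 120\right) + 16610\right) + 73946\right) - 443561\right) \frac{1}{41025} = \left(\left(\left(150 + 16610\right) + 73946\right) - 443561\right) \frac{1}{41025} = \left(\left(16760 + 73946\right) - 443561\right) \frac{1}{41025} = \left(90706 - 443561\right) \frac{1}{41025} = \left(-352855\right) \frac{1}{41025} = - \frac{70571}{8205}$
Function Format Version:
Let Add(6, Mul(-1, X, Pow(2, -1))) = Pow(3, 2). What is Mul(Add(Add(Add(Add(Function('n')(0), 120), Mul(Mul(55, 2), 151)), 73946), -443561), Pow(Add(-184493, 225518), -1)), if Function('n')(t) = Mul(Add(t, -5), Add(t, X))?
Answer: Rational(-70571, 8205) ≈ -8.6010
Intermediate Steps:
X = -6 (X = Add(12, Mul(-2, Pow(3, 2))) = Add(12, Mul(-2, 9)) = Add(12, -18) = -6)
Function('n')(t) = Mul(Add(-6, t), Add(-5, t)) (Function('n')(t) = Mul(Add(t, -5), Add(t, -6)) = Mul(Add(-5, t), Add(-6, t)) = Mul(Add(-6, t), Add(-5, t)))
Mul(Add(Add(Add(Add(Function('n')(0), 120), Mul(Mul(55, 2), 151)), 73946), -443561), Pow(Add(-184493, 225518), -1)) = Mul(Add(Add(Add(Add(Add(30, Pow(0, 2), Mul(-11, 0)), 120), Mul(Mul(55, 2), 151)), 73946), -443561), Pow(Add(-184493, 225518), -1)) = Mul(Add(Add(Add(Add(Add(30, 0, 0), 120), Mul(110, 151)), 73946), -443561), Pow(41025, -1)) = Mul(Add(Add(Add(Add(30, 120), 16610), 73946), -443561), Rational(1, 41025)) = Mul(Add(Add(Add(150, 16610), 73946), -443561), Rational(1, 41025)) = Mul(Add(Add(16760, 73946), -443561), Rational(1, 41025)) = Mul(Add(90706, -443561), Rational(1, 41025)) = Mul(-352855, Rational(1, 41025)) = Rational(-70571, 8205)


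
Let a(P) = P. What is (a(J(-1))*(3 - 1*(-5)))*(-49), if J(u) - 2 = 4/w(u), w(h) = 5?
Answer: -5488/5 ≈ -1097.6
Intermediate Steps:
J(u) = 14/5 (J(u) = 2 + 4/5 = 14/5)
(a(J(-1))*(3 - 1*(-5)))*(-49) = (14*(3 - 1*(-5))/5)*(-49) = (14*(3 + 5)/5)*(-49) = ((14/5)*8)*(-49) = (112/5)*(-49) = -5488/5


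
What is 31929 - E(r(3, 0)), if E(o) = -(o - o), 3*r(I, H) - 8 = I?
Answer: 31929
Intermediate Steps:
r(I, H) = 8/3 + I/3
E(o) = 0 (E(o) = -1*0 = 0)
31929 - E(r(3, 0)) = 31929 - 1*0 = 31929 + 0 = 31929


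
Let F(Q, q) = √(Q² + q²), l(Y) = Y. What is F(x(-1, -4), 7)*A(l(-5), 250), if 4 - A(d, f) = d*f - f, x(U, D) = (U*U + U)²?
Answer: 10528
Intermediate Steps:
x(U, D) = (U + U²)² (x(U, D) = (U² + U)² = (U + U²)²)
A(d, f) = 4 + f - d*f (A(d, f) = 4 - (d*f - f) = 4 - (-f + d*f) = 4 + (f - d*f) = 4 + f - d*f)
F(x(-1, -4), 7)*A(l(-5), 250) = √(((-1)²*(1 - 1)²)² + 7²)*(4 + 250 - 1*(-5)*250) = √((1*0²)² + 49)*(4 + 250 + 1250) = √((1*0)² + 49)*1504 = √(0² + 49)*1504 = √(0 + 49)*1504 = √49*1504 = 7*1504 = 10528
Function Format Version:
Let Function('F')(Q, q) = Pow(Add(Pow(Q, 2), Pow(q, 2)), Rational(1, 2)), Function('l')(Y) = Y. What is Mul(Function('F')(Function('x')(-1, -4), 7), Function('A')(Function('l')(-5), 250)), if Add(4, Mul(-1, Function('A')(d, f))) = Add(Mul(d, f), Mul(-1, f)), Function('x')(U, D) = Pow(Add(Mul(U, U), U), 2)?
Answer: 10528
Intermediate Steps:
Function('x')(U, D) = Pow(Add(U, Pow(U, 2)), 2) (Function('x')(U, D) = Pow(Add(Pow(U, 2), U), 2) = Pow(Add(U, Pow(U, 2)), 2))
Function('A')(d, f) = Add(4, f, Mul(-1, d, f)) (Function('A')(d, f) = Add(4, Mul(-1, Add(Mul(d, f), Mul(-1, f)))) = Add(4, Mul(-1, Add(Mul(-1, f), Mul(d, f)))) = Add(4, Add(f, Mul(-1, d, f))) = Add(4, f, Mul(-1, d, f)))
Mul(Function('F')(Function('x')(-1, -4), 7), Function('A')(Function('l')(-5), 250)) = Mul(Pow(Add(Pow(Mul(Pow(-1, 2), Pow(Add(1, -1), 2)), 2), Pow(7, 2)), Rational(1, 2)), Add(4, 250, Mul(-1, -5, 250))) = Mul(Pow(Add(Pow(Mul(1, Pow(0, 2)), 2), 49), Rational(1, 2)), Add(4, 250, 1250)) = Mul(Pow(Add(Pow(Mul(1, 0), 2), 49), Rational(1, 2)), 1504) = Mul(Pow(Add(Pow(0, 2), 49), Rational(1, 2)), 1504) = Mul(Pow(Add(0, 49), Rational(1, 2)), 1504) = Mul(Pow(49, Rational(1, 2)), 1504) = Mul(7, 1504) = 10528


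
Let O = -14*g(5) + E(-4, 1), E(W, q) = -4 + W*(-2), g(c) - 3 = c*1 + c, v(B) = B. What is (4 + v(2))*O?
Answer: -1068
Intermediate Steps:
g(c) = 3 + 2*c (g(c) = 3 + (c*1 + c) = 3 + (c + c) = 3 + 2*c)
E(W, q) = -4 - 2*W
O = -178 (O = -14*(3 + 2*5) + (-4 - 2*(-4)) = -14*(3 + 10) + (-4 + 8) = -14*13 + 4 = -182 + 4 = -178)
(4 + v(2))*O = (4 + 2)*(-178) = 6*(-178) = -1068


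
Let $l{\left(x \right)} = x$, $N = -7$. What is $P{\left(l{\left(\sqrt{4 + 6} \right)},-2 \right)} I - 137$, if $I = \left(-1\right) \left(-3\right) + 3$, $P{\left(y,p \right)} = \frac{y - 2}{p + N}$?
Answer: $- \frac{407}{3} - \frac{2 \sqrt{10}}{3} \approx -137.77$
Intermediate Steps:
$P{\left(y,p \right)} = \frac{-2 + y}{-7 + p}$ ($P{\left(y,p \right)} = \frac{y - 2}{p - 7} = \frac{-2 + y}{-7 + p}$)
$I = 6$ ($I = 3 + 3 = 6$)
$P{\left(l{\left(\sqrt{4 + 6} \right)},-2 \right)} I - 137 = \frac{-2 + \sqrt{4 + 6}}{-7 - 2} \cdot 6 - 137 = \frac{-2 + \sqrt{10}}{-9} \cdot 6 - 137 = - \frac{-2 + \sqrt{10}}{9} \cdot 6 - 137 = \left(\frac{2}{9} - \frac{\sqrt{10}}{9}\right) 6 - 137 = \left(\frac{4}{3} - \frac{2 \sqrt{10}}{3}\right) - 137 = - \frac{407}{3} - \frac{2 \sqrt{10}}{3}$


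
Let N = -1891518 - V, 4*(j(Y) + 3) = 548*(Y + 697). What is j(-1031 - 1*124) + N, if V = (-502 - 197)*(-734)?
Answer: -2467333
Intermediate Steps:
V = 513066 (V = -699*(-734) = 513066)
j(Y) = 95486 + 137*Y (j(Y) = -3 + (548*(Y + 697))/4 = -3 + (548*(697 + Y))/4 = -3 + (381956 + 548*Y)/4 = -3 + (95489 + 137*Y) = 95486 + 137*Y)
N = -2404584 (N = -1891518 - 1*513066 = -1891518 - 513066 = -2404584)
j(-1031 - 1*124) + N = (95486 + 137*(-1031 - 1*124)) - 2404584 = (95486 + 137*(-1031 - 124)) - 2404584 = (95486 + 137*(-1155)) - 2404584 = (95486 - 158235) - 2404584 = -62749 - 2404584 = -2467333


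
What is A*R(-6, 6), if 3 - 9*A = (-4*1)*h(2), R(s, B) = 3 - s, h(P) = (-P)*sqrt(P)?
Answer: 3 - 8*sqrt(2) ≈ -8.3137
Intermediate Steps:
h(P) = -P**(3/2)
A = 1/3 - 8*sqrt(2)/9 (A = 1/3 - (-4*1)*(-2**(3/2))/9 = 1/3 - (-4)*(-2*sqrt(2))/9 = 1/3 - 8*sqrt(2)/9 ≈ -0.92375)
A*R(-6, 6) = (1/3 - 8*sqrt(2)/9)*(3 - 1*(-6)) = (1/3 - 8*sqrt(2)/9)*(3 + 6) = (1/3 - 8*sqrt(2)/9)*9 = 3 - 8*sqrt(2)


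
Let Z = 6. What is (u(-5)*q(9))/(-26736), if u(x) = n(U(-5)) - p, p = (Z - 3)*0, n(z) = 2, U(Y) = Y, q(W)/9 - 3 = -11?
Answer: 3/557 ≈ 0.0053860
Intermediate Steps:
q(W) = -72 (q(W) = 27 + 9*(-11) = 27 - 99 = -72)
p = 0 (p = (6 - 3)*0 = 3*0 = 0)
u(x) = 2 (u(x) = 2 - 1*0 = 2 + 0 = 2)
(u(-5)*q(9))/(-26736) = (2*(-72))/(-26736) = -144*(-1/26736) = 3/557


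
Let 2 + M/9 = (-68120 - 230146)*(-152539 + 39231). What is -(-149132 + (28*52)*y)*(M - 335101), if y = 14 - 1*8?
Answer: 42703265772792268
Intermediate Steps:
y = 6 (y = 14 - 8 = 6)
M = 304163315334 (M = -18 + 9*((-68120 - 230146)*(-152539 + 39231)) = -18 + 9*(-298266*(-113308)) = -18 + 9*33795923928 = -18 + 304163315352 = 304163315334)
-(-149132 + (28*52)*y)*(M - 335101) = -(-149132 + (28*52)*6)*(304163315334 - 335101) = -(-149132 + 1456*6)*304162980233 = -(-149132 + 8736)*304162980233 = -(-140396)*304162980233 = -1*(-42703265772792268) = 42703265772792268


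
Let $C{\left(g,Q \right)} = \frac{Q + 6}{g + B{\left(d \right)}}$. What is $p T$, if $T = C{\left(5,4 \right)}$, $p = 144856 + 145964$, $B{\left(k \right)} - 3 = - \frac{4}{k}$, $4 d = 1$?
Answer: $-363525$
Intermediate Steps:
$d = \frac{1}{4}$ ($d = \frac{1}{4} \cdot 1 = \frac{1}{4} \approx 0.25$)
$B{\left(k \right)} = 3 - \frac{4}{k}$
$C{\left(g,Q \right)} = \frac{6 + Q}{-13 + g}$ ($C{\left(g,Q \right)} = \frac{Q + 6}{g + \left(3 - 4 \frac{1}{\frac{1}{4}}\right)} = \frac{6 + Q}{g + \left(3 - 16\right)} = \frac{6 + Q}{g - 13} = \frac{6 + Q}{-13 + g}$)
$p = 290820$
$T = - \frac{5}{4}$ ($T = \frac{6 + 4}{-13 + 5} = \frac{1}{-8} \cdot 10 = \left(- \frac{1}{8}\right) 10 = - \frac{5}{4} \approx -1.25$)
$p T = 290820 \left(- \frac{5}{4}\right) = -363525$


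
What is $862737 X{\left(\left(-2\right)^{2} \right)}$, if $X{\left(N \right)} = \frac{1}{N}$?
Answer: $\frac{862737}{4} \approx 2.1568 \cdot 10^{5}$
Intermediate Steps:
$862737 X{\left(\left(-2\right)^{2} \right)} = \frac{862737}{\left(-2\right)^{2}} = \frac{862737}{4}$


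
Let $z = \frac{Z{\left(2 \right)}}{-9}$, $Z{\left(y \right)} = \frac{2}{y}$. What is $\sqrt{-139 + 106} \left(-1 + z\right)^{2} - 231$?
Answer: $-231 + \frac{100 i \sqrt{33}}{81} \approx -231.0 + 7.0921 i$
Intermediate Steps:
$z = - \frac{1}{9}$ ($z = \frac{2 \cdot \frac{1}{2}}{-9} = 2 \cdot \frac{1}{2} \left(- \frac{1}{9}\right) = 1 \left(- \frac{1}{9}\right) = - \frac{1}{9} \approx -0.11111$)
$\sqrt{-139 + 106} \left(-1 + z\right)^{2} - 231 = \sqrt{-139 + 106} \left(-1 - \frac{1}{9}\right)^{2} - 231 = \sqrt{-33} \left(- \frac{10}{9}\right)^{2} - 231 = i \sqrt{33} \cdot \frac{100}{81} - 231 = \frac{100 i \sqrt{33}}{81} - 231 = -231 + \frac{100 i \sqrt{33}}{81}$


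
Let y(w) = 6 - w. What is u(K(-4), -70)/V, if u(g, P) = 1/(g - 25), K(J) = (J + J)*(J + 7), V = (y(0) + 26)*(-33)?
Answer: 1/51744 ≈ 1.9326e-5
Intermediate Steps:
V = -1056 (V = ((6 - 1*0) + 26)*(-33) = ((6 + 0) + 26)*(-33) = (6 + 26)*(-33) = 32*(-33) = -1056)
K(J) = 2*J*(7 + J) (K(J) = (2*J)*(7 + J) = 2*J*(7 + J))
u(g, P) = 1/(-25 + g)
u(K(-4), -70)/V = 1/(-25 + 2*(-4)*(7 - 4)*(-1056)) = -1/1056/(-25 + 2*(-4)*3) = -1/1056/(-25 - 24) = -1/1056/(-49) = -1/49*(-1/1056) = 1/51744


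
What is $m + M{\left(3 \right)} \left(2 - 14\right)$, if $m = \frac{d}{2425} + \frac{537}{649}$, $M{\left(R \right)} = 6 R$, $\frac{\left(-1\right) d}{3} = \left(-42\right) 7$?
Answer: $- \frac{338071557}{1573825} \approx -214.81$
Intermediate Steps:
$d = 882$ ($d = - 3 \left(\left(-42\right) 7\right) = \left(-3\right) \left(-294\right) = 882$)
$m = \frac{1874643}{1573825}$ ($m = \frac{882}{2425} + \frac{537}{649} = \frac{1874643}{1573825} \approx 1.1911$)
$m + M{\left(3 \right)} \left(2 - 14\right) = \frac{1874643}{1573825} + 6 \cdot 3 \left(2 - 14\right) = \frac{1874643}{1573825} + 18 \left(-12\right) = \frac{1874643}{1573825} - 216 = - \frac{338071557}{1573825}$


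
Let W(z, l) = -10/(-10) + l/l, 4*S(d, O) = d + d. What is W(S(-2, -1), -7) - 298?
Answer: -296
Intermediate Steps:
S(d, O) = d/2 (S(d, O) = (d + d)/4 = (2*d)/4 = d/2)
W(z, l) = 2 (W(z, l) = -10*(-⅒) + 1 = 1 + 1 = 2)
W(S(-2, -1), -7) - 298 = 2 - 298 = -296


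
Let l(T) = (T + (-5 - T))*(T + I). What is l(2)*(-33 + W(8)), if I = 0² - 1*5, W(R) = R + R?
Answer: -255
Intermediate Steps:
W(R) = 2*R
I = -5 (I = 0 - 5 = -5)
l(T) = 25 - 5*T (l(T) = (T + (-5 - T))*(T - 5) = -5*(-5 + T) = 25 - 5*T)
l(2)*(-33 + W(8)) = (25 - 5*2)*(-33 + 2*8) = (25 - 10)*(-33 + 16) = 15*(-17) = -255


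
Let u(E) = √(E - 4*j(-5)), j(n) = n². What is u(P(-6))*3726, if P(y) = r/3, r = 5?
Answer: 1242*I*√885 ≈ 36948.0*I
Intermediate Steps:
P(y) = 5/3
u(E) = √(-100 + E) (u(E) = √(E - 4*(-5)²) = √(E - 4*25) = √(E - 100) = √(-100 + E))
u(P(-6))*3726 = √(-100 + 5/3)*3726 = √(-295/3)*3726 = (I*√885/3)*3726 = 1242*I*√885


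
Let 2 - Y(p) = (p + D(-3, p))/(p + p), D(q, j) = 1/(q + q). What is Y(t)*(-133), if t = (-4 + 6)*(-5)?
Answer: -23807/120 ≈ -198.39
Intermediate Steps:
t = -10 (t = 2*(-5) = -10)
D(q, j) = 1/(2*q)
Y(p) = 2 - (-1/6 + p)/(2*p) (Y(p) = 2 - (p + (1/2)/(-3))/(p + p) = 2 - (p + (1/2)*(-1/3))/(2*p) = 2 - (p - 1/6)*1/(2*p) = 2 - (-1/6 + p)*1/(2*p) = 2 - (-1/6 + p)/(2*p))
Y(t)*(-133) = ((1/12)*(1 + 18*(-10))/(-10))*(-133) = ((1/12)*(-1/10)*(1 - 180))*(-133) = ((1/12)*(-1/10)*(-179))*(-133) = (179/120)*(-133) = -23807/120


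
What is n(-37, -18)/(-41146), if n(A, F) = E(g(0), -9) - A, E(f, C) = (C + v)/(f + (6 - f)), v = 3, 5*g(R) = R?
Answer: -18/20573 ≈ -0.00087493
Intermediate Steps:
g(R) = R/5
E(f, C) = ½ + C/6 (E(f, C) = (C + 3)/(f + (6 - f)) = (3 + C)/6 = (3 + C)*(⅙) = ½ + C/6)
n(A, F) = -1 - A (n(A, F) = (½ + (⅙)*(-9)) - A = (½ - 3/2) - A = -1 - A)
n(-37, -18)/(-41146) = (-1 - 1*(-37))/(-41146) = (-1 + 37)*(-1/41146) = 36*(-1/41146) = -18/20573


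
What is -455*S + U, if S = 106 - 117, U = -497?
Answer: 4508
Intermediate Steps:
S = -11
-455*S + U = -455*(-11) - 497 = 5005 - 497 = 4508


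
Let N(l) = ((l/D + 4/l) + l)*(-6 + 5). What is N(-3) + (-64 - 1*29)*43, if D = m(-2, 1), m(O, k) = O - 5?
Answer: -83897/21 ≈ -3995.1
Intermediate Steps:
m(O, k) = -5 + O
D = -7 (D = -5 - 2 = -7)
N(l) = -4/l - 6*l/7 (N(l) = ((l/(-7) + 4/l) + l)*(-6 + 5) = ((l*(-1/7) + 4/l) + l)*(-1) = ((-l/7 + 4/l) + l)*(-1) = ((4/l - l/7) + l)*(-1) = (4/l + 6*l/7)*(-1) = -4/l - 6*l/7)
N(-3) + (-64 - 1*29)*43 = (-4/(-3) - 6/7*(-3)) + (-64 - 1*29)*43 = (-4*(-1/3) + 18/7) + (-64 - 29)*43 = (4/3 + 18/7) - 93*43 = 82/21 - 3999 = -83897/21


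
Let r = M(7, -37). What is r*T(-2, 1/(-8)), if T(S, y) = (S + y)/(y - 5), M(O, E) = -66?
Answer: -1122/41 ≈ -27.366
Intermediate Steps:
r = -66
T(S, y) = (S + y)/(-5 + y)
r*T(-2, 1/(-8)) = -66*(-2 + 1/(-8))/(-5 + 1/(-8)) = -66*(-2 - ⅛)/(-5 - ⅛) = -66*(-17)/((-41/8)*8) = -(-528)*(-17)/(41*8) = -66*17/41 = -1122/41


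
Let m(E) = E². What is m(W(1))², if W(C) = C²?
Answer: 1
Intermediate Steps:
m(W(1))² = ((1²)²)² = (1²)² = 1² = 1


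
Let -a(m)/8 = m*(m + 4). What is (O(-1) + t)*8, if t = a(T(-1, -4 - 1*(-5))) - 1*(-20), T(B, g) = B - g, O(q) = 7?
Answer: 472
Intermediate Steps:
a(m) = -8*m*(4 + m) (a(m) = -8*m*(m + 4) = -8*m*(4 + m))
t = 52 (t = -8*(-1 - (-4 - 1*(-5)))*(4 + (-1 - (-4 - 1*(-5)))) - 1*(-20) = -8*(-1 - (-4 + 5))*(4 + (-1 - (-4 + 5))) + 20 = -8*(-1 - 1*1)*(4 + (-1 - 1*1)) + 20 = -8*(-1 - 1)*(4 + (-1 - 1)) + 20 = -8*(-2)*(4 - 2) + 20 = -8*(-2)*2 + 20 = 32 + 20 = 52)
(O(-1) + t)*8 = (7 + 52)*8 = 59*8 = 472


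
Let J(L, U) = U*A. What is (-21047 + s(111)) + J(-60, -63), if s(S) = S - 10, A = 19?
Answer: -22143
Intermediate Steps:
J(L, U) = 19*U (J(L, U) = U*19 = 19*U)
s(S) = -10 + S
(-21047 + s(111)) + J(-60, -63) = (-21047 + (-10 + 111)) + 19*(-63) = (-21047 + 101) - 1197 = -20946 - 1197 = -22143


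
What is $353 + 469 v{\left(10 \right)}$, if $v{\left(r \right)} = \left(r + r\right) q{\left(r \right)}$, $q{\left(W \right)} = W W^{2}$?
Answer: $9380353$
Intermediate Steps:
$q{\left(W \right)} = W^{3}$
$v{\left(r \right)} = 2 r^{4}$ ($v{\left(r \right)} = \left(r + r\right) r^{3} = 2 r r^{3} = 2 r^{4}$)
$353 + 469 v{\left(10 \right)} = 353 + 469 \cdot 2 \cdot 10^{4} = 353 + 469 \cdot 2 \cdot 10000 = 353 + 469 \cdot 20000 = 353 + 9380000 = 9380353$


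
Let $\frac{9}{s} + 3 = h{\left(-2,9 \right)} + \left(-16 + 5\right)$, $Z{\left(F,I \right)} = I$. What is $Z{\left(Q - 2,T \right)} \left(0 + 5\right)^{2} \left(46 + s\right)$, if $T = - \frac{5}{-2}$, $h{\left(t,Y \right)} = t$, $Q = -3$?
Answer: $\frac{90875}{32} \approx 2839.8$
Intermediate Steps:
$T = \frac{5}{2}$ ($T = \left(-5\right) \left(- \frac{1}{2}\right) = \frac{5}{2} \approx 2.5$)
$s = - \frac{9}{16}$ ($s = \frac{9}{-3 + \left(-2 + \left(-16 + 5\right)\right)} = \frac{9}{-3 - 13} = \frac{9}{-16} = 9 \left(- \frac{1}{16}\right) = - \frac{9}{16} \approx -0.5625$)
$Z{\left(Q - 2,T \right)} \left(0 + 5\right)^{2} \left(46 + s\right) = \frac{5 \left(0 + 5\right)^{2}}{2} \left(46 - \frac{9}{16}\right) = \frac{5 \cdot 5^{2}}{2} \cdot \frac{727}{16} = \frac{5}{2} \cdot 25 \cdot \frac{727}{16} = \frac{125}{2} \cdot \frac{727}{16} = \frac{90875}{32}$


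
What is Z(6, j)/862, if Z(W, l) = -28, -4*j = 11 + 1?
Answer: -14/431 ≈ -0.032483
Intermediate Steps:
j = -3 (j = -(11 + 1)/4 = -¼*12 = -3)
Z(6, j)/862 = -28/862 = -28*1/862 = -14/431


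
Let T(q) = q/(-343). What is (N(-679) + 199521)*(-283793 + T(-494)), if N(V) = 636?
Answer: -19483383459285/343 ≈ -5.6803e+10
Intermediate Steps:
T(q) = -q/343 (T(q) = q*(-1/343) = -q/343)
(N(-679) + 199521)*(-283793 + T(-494)) = (636 + 199521)*(-283793 - 1/343*(-494)) = 200157*(-283793 + 494/343) = 200157*(-97340505/343) = -19483383459285/343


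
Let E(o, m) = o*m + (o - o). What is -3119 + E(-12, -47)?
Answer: -2555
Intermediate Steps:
E(o, m) = m*o (E(o, m) = m*o + 0 = m*o)
-3119 + E(-12, -47) = -3119 - 47*(-12) = -3119 + 564 = -2555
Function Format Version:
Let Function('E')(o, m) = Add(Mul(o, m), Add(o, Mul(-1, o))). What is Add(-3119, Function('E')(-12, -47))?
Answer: -2555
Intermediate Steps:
Function('E')(o, m) = Mul(m, o) (Function('E')(o, m) = Add(Mul(m, o), 0) = Mul(m, o))
Add(-3119, Function('E')(-12, -47)) = Add(-3119, Mul(-47, -12)) = Add(-3119, 564) = -2555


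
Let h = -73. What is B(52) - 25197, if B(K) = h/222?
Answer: -5593807/222 ≈ -25197.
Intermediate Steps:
B(K) = -73/222
B(52) - 25197 = -73/222 - 25197 = -5593807/222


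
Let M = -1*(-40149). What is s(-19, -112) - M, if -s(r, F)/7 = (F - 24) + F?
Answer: -38413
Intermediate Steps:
s(r, F) = 168 - 14*F (s(r, F) = -7*((F - 24) + F) = -7*((-24 + F) + F) = -7*(-24 + 2*F) = 168 - 14*F)
M = 40149
s(-19, -112) - M = (168 - 14*(-112)) - 1*40149 = (168 + 1568) - 40149 = 1736 - 40149 = -38413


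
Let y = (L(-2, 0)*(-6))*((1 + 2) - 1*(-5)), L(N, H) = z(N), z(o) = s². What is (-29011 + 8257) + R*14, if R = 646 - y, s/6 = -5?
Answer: 593090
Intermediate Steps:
s = -30 (s = 6*(-5) = -30)
z(o) = 900 (z(o) = (-30)² = 900)
L(N, H) = 900
y = -43200 (y = (900*(-6))*((1 + 2) - 1*(-5)) = -5400*(3 + 5) = -5400*8 = -43200)
R = 43846 (R = 646 - 1*(-43200) = 646 + 43200 = 43846)
(-29011 + 8257) + R*14 = (-29011 + 8257) + 43846*14 = -20754 + 613844 = 593090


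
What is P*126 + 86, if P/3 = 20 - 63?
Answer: -16168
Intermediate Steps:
P = -129 (P = 3*(20 - 63) = 3*(-43) = -129)
P*126 + 86 = -129*126 + 86 = -16254 + 86 = -16168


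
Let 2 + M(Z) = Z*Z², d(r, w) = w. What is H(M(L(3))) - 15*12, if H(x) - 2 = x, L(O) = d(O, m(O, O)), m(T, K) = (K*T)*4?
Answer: 46476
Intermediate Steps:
m(T, K) = 4*K*T
L(O) = 4*O² (L(O) = 4*O*O = 4*O²)
M(Z) = -2 + Z³ (M(Z) = -2 + Z*Z² = -2 + Z³)
H(x) = 2 + x
H(M(L(3))) - 15*12 = (2 + (-2 + (4*3²)³)) - 15*12 = (2 + (-2 + (4*9)³)) - 180 = (2 + (-2 + 36³)) - 180 = (2 + (-2 + 46656)) - 180 = (2 + 46654) - 180 = 46656 - 180 = 46476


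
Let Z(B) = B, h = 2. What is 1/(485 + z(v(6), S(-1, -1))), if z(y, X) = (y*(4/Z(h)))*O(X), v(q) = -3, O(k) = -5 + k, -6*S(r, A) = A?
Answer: 1/514 ≈ 0.0019455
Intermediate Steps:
S(r, A) = -A/6
z(y, X) = 2*y*(-5 + X) (z(y, X) = (y*(4/2))*(-5 + X) = (y*(4*(1/2)))*(-5 + X) = (y*2)*(-5 + X) = (2*y)*(-5 + X) = 2*y*(-5 + X))
1/(485 + z(v(6), S(-1, -1))) = 1/(485 + 2*(-3)*(-5 - 1/6*(-1))) = 1/(485 + 2*(-3)*(-5 + 1/6)) = 1/(485 + 2*(-3)*(-29/6)) = 1/(485 + 29) = 1/514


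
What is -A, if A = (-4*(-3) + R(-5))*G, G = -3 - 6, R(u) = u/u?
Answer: 117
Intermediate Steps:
R(u) = 1
G = -9
A = -117 (A = (-4*(-3) + 1)*(-9) = (12 + 1)*(-9) = 13*(-9) = -117)
-A = -1*(-117) = 117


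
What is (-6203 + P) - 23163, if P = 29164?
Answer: -202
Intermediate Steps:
(-6203 + P) - 23163 = (-6203 + 29164) - 23163 = 22961 - 23163 = -202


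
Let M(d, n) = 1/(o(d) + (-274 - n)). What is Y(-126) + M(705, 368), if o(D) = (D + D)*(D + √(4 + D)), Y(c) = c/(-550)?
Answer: 5173634696311/22583226681675 - 235*√709/164241648594 ≈ 0.22909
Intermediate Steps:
Y(c) = -c/550 (Y(c) = c*(-1/550) = -c/550)
o(D) = 2*D*(D + √(4 + D)) (o(D) = (2*D)*(D + √(4 + D)) = 2*D*(D + √(4 + D)))
M(d, n) = 1/(-274 - n + 2*d*(d + √(4 + d))) (M(d, n) = 1/(2*d*(d + √(4 + d)) + (-274 - n)) = 1/(-274 - n + 2*d*(d + √(4 + d))))
Y(-126) + M(705, 368) = -1/550*(-126) - 1/(274 + 368 - 2*705*(705 + √(4 + 705))) = 63/275 - 1/(274 + 368 - 2*705*(705 + √709)) = 63/275 - 1/(274 + 368 + (-994050 - 1410*√709)) = 63/275 - 1/(-993408 - 1410*√709)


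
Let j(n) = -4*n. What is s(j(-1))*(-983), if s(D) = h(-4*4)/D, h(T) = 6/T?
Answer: 2949/32 ≈ 92.156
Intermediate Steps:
s(D) = -3/(8*D) (s(D) = (6/((-4*4)))/D = (6/(-16))/D = (6*(-1/16))/D = -3/(8*D))
s(j(-1))*(-983) = -3/(8*((-4*(-1))))*(-983) = -3/8/4*(-983) = -3/8*¼*(-983) = -3/32*(-983) = 2949/32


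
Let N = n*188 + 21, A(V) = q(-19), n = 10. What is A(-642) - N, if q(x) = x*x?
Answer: -1540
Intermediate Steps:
q(x) = x²
A(V) = 361 (A(V) = (-19)² = 361)
N = 1901 (N = 10*188 + 21 = 1880 + 21 = 1901)
A(-642) - N = 361 - 1*1901 = 361 - 1901 = -1540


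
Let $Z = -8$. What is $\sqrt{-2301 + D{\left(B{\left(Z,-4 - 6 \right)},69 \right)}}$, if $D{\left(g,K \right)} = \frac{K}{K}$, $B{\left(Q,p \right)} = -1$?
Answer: $10 i \sqrt{23} \approx 47.958 i$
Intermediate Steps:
$D{\left(g,K \right)} = 1$
$\sqrt{-2301 + D{\left(B{\left(Z,-4 - 6 \right)},69 \right)}} = \sqrt{-2301 + 1} = \sqrt{-2300} = 10 i \sqrt{23}$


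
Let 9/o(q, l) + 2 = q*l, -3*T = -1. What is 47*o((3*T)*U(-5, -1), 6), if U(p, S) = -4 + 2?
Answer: -423/14 ≈ -30.214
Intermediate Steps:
T = ⅓ (T = -⅓*(-1) = ⅓ ≈ 0.33333)
U(p, S) = -2
o(q, l) = 9/(-2 + l*q) (o(q, l) = 9/(-2 + q*l) = 9/(-2 + l*q))
47*o((3*T)*U(-5, -1), 6) = 47*(9/(-2 + 6*((3*(⅓))*(-2)))) = 47*(9/(-2 + 6*(1*(-2)))) = 47*(9/(-2 + 6*(-2))) = 47*(9/(-2 - 12)) = 47*(9/(-14)) = 47*(9*(-1/14)) = 47*(-9/14) = -423/14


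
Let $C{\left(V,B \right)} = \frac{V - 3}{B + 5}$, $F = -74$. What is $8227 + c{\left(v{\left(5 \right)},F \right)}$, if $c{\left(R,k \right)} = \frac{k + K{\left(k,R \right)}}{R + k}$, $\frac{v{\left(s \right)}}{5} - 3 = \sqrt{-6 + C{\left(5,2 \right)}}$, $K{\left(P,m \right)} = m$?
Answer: $8228$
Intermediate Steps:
$C{\left(V,B \right)} = \frac{-3 + V}{5 + B}$
$v{\left(s \right)} = 15 + \frac{10 i \sqrt{70}}{7}$ ($v{\left(s \right)} = 15 + 5 \sqrt{-6 + \frac{-3 + 5}{5 + 2}} = 15 + 5 \sqrt{-6 + \frac{1}{7} \cdot 2} = 15 + 5 \sqrt{-6 + \frac{2}{7}} = 15 + 5 \sqrt{- \frac{40}{7}} = 15 + 5 \frac{2 i \sqrt{70}}{7} = 15 + \frac{10 i \sqrt{70}}{7}$)
$c{\left(R,k \right)} = 1$ ($c{\left(R,k \right)} = \frac{k + R}{R + k} = \frac{R + k}{R + k} = 1$)
$8227 + c{\left(v{\left(5 \right)},F \right)} = 8227 + 1 = 8228$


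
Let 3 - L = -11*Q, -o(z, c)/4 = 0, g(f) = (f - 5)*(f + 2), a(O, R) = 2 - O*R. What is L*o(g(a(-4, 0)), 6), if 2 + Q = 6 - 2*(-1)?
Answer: 0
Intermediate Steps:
a(O, R) = 2 - O*R
Q = 6 (Q = -2 + (6 - 2*(-1)) = -2 + (6 + 2) = -2 + 8 = 6)
g(f) = (-5 + f)*(2 + f)
o(z, c) = 0 (o(z, c) = -4*0 = 0)
L = 69 (L = 3 - (-11)*6 = 3 - 1*(-66) = 3 + 66 = 69)
L*o(g(a(-4, 0)), 6) = 69*0 = 0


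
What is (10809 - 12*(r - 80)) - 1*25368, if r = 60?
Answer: -14319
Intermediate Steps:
(10809 - 12*(r - 80)) - 1*25368 = (10809 - 12*(60 - 80)) - 1*25368 = (10809 - 12*(-20)) - 25368 = (10809 + 240) - 25368 = 11049 - 25368 = -14319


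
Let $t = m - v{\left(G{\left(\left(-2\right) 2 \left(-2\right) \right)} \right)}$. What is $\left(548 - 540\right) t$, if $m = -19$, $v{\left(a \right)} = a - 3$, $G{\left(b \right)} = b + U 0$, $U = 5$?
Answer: $-192$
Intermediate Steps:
$G{\left(b \right)} = b$ ($G{\left(b \right)} = b + 5 \cdot 0 = b + 0 = b$)
$v{\left(a \right)} = -3 + a$ ($v{\left(a \right)} = a - 3 = -3 + a$)
$t = -24$ ($t = -19 - \left(-3 + \left(-2\right) 2 \left(-2\right)\right) = -19 - \left(-3 - -8\right) = -19 - \left(-3 + 8\right) = -19 - 5 = -24$)
$\left(548 - 540\right) t = \left(548 - 540\right) \left(-24\right) = 8 \left(-24\right) = -192$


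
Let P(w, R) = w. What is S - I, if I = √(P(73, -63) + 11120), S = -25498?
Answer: -25498 - √11193 ≈ -25604.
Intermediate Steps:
I = √11193 (I = √(73 + 11120) = √11193 ≈ 105.80)
S - I = -25498 - √11193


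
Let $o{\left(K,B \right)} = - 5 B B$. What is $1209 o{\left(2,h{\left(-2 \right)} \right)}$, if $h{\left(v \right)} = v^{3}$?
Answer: $-386880$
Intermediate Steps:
$o{\left(K,B \right)} = - 5 B^{2}$
$1209 o{\left(2,h{\left(-2 \right)} \right)} = 1209 \left(- 5 \left(\left(-2\right)^{3}\right)^{2}\right) = 1209 \left(- 5 \left(-8\right)^{2}\right) = 1209 \left(\left(-5\right) 64\right) = 1209 \left(-320\right) = -386880$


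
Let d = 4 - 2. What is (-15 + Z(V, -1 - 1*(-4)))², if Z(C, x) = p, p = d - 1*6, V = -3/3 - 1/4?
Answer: 361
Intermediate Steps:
d = 2
V = -5/4 (V = -3*⅓ - 1*¼ = -1 - ¼ = -5/4 ≈ -1.2500)
p = -4 (p = 2 - 1*6 = 2 - 6 = -4)
Z(C, x) = -4
(-15 + Z(V, -1 - 1*(-4)))² = (-15 - 4)² = (-19)² = 361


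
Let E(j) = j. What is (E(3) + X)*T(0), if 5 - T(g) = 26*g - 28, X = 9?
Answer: 396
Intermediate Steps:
T(g) = 33 - 26*g (T(g) = 5 - (26*g - 28) = 5 - (-28 + 26*g) = 5 + (28 - 26*g) = 33 - 26*g)
(E(3) + X)*T(0) = (3 + 9)*(33 - 26*0) = 12*(33 + 0) = 12*33 = 396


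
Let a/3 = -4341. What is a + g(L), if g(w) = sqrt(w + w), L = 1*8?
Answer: -13019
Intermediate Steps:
L = 8
g(w) = sqrt(2)*sqrt(w) (g(w) = sqrt(2*w) = sqrt(2)*sqrt(w))
a = -13023 (a = 3*(-4341) = -13023)
a + g(L) = -13023 + sqrt(2)*sqrt(8) = -13023 + sqrt(2)*(2*sqrt(2)) = -13023 + 4 = -13019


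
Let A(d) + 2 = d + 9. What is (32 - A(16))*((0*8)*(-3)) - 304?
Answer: -304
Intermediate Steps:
A(d) = 7 + d (A(d) = -2 + (d + 9) = -2 + (9 + d) = 7 + d)
(32 - A(16))*((0*8)*(-3)) - 304 = (32 - (7 + 16))*((0*8)*(-3)) - 304 = (32 - 1*23)*(0*(-3)) - 304 = (32 - 23)*0 - 304 = 9*0 - 304 = 0 - 304 = -304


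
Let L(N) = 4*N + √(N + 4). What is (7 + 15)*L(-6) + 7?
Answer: -521 + 22*I*√2 ≈ -521.0 + 31.113*I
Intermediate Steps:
L(N) = √(4 + N) + 4*N (L(N) = 4*N + √(4 + N) = √(4 + N) + 4*N)
(7 + 15)*L(-6) + 7 = (7 + 15)*(√(4 - 6) + 4*(-6)) + 7 = 22*(√(-2) - 24) + 7 = 22*(I*√2 - 24) + 7 = 22*(-24 + I*√2) + 7 = (-528 + 22*I*√2) + 7 = -521 + 22*I*√2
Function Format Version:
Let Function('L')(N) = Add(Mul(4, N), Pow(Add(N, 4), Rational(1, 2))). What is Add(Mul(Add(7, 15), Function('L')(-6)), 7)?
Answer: Add(-521, Mul(22, I, Pow(2, Rational(1, 2)))) ≈ Add(-521.00, Mul(31.113, I))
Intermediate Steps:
Function('L')(N) = Add(Pow(Add(4, N), Rational(1, 2)), Mul(4, N)) (Function('L')(N) = Add(Mul(4, N), Pow(Add(4, N), Rational(1, 2))) = Add(Pow(Add(4, N), Rational(1, 2)), Mul(4, N)))
Add(Mul(Add(7, 15), Function('L')(-6)), 7) = Add(Mul(Add(7, 15), Add(Pow(Add(4, -6), Rational(1, 2)), Mul(4, -6))), 7) = Add(Mul(22, Add(Pow(-2, Rational(1, 2)), -24)), 7) = Add(Mul(22, Add(Mul(I, Pow(2, Rational(1, 2))), -24)), 7) = Add(Mul(22, Add(-24, Mul(I, Pow(2, Rational(1, 2))))), 7) = Add(Add(-528, Mul(22, I, Pow(2, Rational(1, 2)))), 7) = Add(-521, Mul(22, I, Pow(2, Rational(1, 2))))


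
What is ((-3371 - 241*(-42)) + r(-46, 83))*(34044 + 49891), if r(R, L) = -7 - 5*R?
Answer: 585362690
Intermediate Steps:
((-3371 - 241*(-42)) + r(-46, 83))*(34044 + 49891) = ((-3371 - 241*(-42)) + (-7 - 5*(-46)))*(34044 + 49891) = ((-3371 - 1*(-10122)) + (-7 + 230))*83935 = ((-3371 + 10122) + 223)*83935 = (6751 + 223)*83935 = 6974*83935 = 585362690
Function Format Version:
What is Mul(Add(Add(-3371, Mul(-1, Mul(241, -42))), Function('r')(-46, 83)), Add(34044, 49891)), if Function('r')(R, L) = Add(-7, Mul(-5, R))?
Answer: 585362690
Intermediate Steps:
Mul(Add(Add(-3371, Mul(-1, Mul(241, -42))), Function('r')(-46, 83)), Add(34044, 49891)) = Mul(Add(Add(-3371, Mul(-1, Mul(241, -42))), Add(-7, Mul(-5, -46))), Add(34044, 49891)) = Mul(Add(Add(-3371, Mul(-1, -10122)), Add(-7, 230)), 83935) = Mul(Add(Add(-3371, 10122), 223), 83935) = Mul(Add(6751, 223), 83935) = Mul(6974, 83935) = 585362690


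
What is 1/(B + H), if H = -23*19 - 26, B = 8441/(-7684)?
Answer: -7684/3566133 ≈ -0.0021547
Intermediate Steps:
B = -8441/7684 (B = 8441*(-1/7684) = -8441/7684 ≈ -1.0985)
H = -463 (H = -437 - 26 = -463)
1/(B + H) = 1/(-8441/7684 - 463) = 1/(-3566133/7684) = -7684/3566133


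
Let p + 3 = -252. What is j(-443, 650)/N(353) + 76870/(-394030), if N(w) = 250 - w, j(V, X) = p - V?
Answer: -8199525/4058509 ≈ -2.0203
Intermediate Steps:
p = -255 (p = -3 - 252 = -255)
j(V, X) = -255 - V
j(-443, 650)/N(353) + 76870/(-394030) = (-255 - 1*(-443))/(250 - 1*353) + 76870/(-394030) = (-255 + 443)/(250 - 353) + 76870*(-1/394030) = 188/(-103) - 7687/39403 = 188*(-1/103) - 7687/39403 = -188/103 - 7687/39403 = -8199525/4058509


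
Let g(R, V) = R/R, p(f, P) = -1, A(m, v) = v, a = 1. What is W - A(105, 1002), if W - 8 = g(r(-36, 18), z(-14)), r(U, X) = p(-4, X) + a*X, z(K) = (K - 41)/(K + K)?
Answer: -993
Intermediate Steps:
z(K) = (-41 + K)/(2*K) (z(K) = (-41 + K)/((2*K)) = (-41 + K)*(1/(2*K)) = (-41 + K)/(2*K))
r(U, X) = -1 + X (r(U, X) = -1 + 1*X = -1 + X)
g(R, V) = 1
W = 9 (W = 8 + 1 = 9)
W - A(105, 1002) = 9 - 1*1002 = 9 - 1002 = -993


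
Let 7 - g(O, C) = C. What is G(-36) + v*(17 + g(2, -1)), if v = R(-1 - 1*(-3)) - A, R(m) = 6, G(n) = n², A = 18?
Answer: 996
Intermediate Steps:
g(O, C) = 7 - C
v = -12 (v = 6 - 1*18 = 6 - 18 = -12)
G(-36) + v*(17 + g(2, -1)) = (-36)² - 12*(17 + (7 - 1*(-1))) = 1296 - 12*(17 + (7 + 1)) = 1296 - 12*(17 + 8) = 1296 - 12*25 = 1296 - 300 = 996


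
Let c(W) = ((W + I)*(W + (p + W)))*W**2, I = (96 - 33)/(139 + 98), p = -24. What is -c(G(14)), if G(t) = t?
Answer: -883568/79 ≈ -11184.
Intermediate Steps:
I = 21/79 (I = 63/237 = 63*(1/237) = 21/79 ≈ 0.26582)
c(W) = W**2*(-24 + 2*W)*(21/79 + W) (c(W) = ((W + 21/79)*(W + (-24 + W)))*W**2 = ((21/79 + W)*(-24 + 2*W))*W**2 = ((-24 + 2*W)*(21/79 + W))*W**2 = W**2*(-24 + 2*W)*(21/79 + W))
-c(G(14)) = -2*14**2*(-252 - 927*14 + 79*14**2)/79 = -2*196*(-252 - 12978 + 79*196)/79 = -2*196*(-252 - 12978 + 15484)/79 = -2*196*2254/79 = -1*883568/79 = -883568/79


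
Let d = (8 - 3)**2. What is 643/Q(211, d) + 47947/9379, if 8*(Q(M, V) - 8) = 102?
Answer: 338583/9379 ≈ 36.100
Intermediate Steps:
d = 25 (d = 5**2 = 25)
Q(M, V) = 83/4 (Q(M, V) = 8 + (1/8)*102 = 8 + 51/4 = 83/4)
643/Q(211, d) + 47947/9379 = 643/(83/4) + 47947/9379 = 643*(4/83) + 47947*(1/9379) = 2572/83 + 47947/9379 = 338583/9379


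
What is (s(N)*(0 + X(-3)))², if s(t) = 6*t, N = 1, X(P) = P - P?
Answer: 0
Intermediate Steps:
X(P) = 0
(s(N)*(0 + X(-3)))² = ((6*1)*(0 + 0))² = (6*0)² = 0² = 0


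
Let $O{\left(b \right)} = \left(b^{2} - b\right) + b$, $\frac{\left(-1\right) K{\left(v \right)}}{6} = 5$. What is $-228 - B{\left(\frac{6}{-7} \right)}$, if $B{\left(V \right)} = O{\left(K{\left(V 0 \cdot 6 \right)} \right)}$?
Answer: $-1128$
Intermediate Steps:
$K{\left(v \right)} = -30$ ($K{\left(v \right)} = \left(-6\right) 5 = -30$)
$O{\left(b \right)} = b^{2}$
$B{\left(V \right)} = 900$ ($B{\left(V \right)} = \left(-30\right)^{2} = 900$)
$-228 - B{\left(\frac{6}{-7} \right)} = -228 - 900 = -1128$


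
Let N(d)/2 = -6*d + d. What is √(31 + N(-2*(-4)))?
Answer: 7*I ≈ 7.0*I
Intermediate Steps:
N(d) = -10*d (N(d) = 2*(-6*d + d) = 2*(-5*d) = -10*d)
√(31 + N(-2*(-4))) = √(31 - (-20)*(-4)) = √(31 - 10*8) = √(31 - 80) = √(-49) = 7*I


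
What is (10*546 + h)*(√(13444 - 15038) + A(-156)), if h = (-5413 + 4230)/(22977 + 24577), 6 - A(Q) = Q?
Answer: 1617779709/1829 + 19972589*I*√1594/3658 ≈ 8.8452e+5 + 2.1799e+5*I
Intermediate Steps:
A(Q) = 6 - Q
h = -91/3658 (h = -1183/47554 = -1183*1/47554 = -91/3658 ≈ -0.024877)
(10*546 + h)*(√(13444 - 15038) + A(-156)) = (10*546 - 91/3658)*(√(13444 - 15038) + (6 - 1*(-156))) = (5460 - 91/3658)*(√(-1594) + (6 + 156)) = 19972589*(I*√1594 + 162)/3658 = 19972589*(162 + I*√1594)/3658 = 1617779709/1829 + 19972589*I*√1594/3658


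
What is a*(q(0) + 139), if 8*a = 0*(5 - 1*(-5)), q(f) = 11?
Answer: 0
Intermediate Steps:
a = 0 (a = (0*(5 - 1*(-5)))/8 = (0*(5 + 5))/8 = (0*10)/8 = (⅛)*0 = 0)
a*(q(0) + 139) = 0*(11 + 139) = 0*150 = 0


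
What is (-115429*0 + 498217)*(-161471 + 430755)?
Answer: 134161866628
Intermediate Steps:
(-115429*0 + 498217)*(-161471 + 430755) = (0 + 498217)*269284 = 498217*269284 = 134161866628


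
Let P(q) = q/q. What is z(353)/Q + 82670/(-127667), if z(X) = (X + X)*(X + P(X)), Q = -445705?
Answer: -68753479658/56901820235 ≈ -1.2083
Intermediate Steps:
P(q) = 1
z(X) = 2*X*(1 + X) (z(X) = (X + X)*(X + 1) = (2*X)*(1 + X) = 2*X*(1 + X))
z(353)/Q + 82670/(-127667) = (2*353*(1 + 353))/(-445705) + 82670/(-127667) = (2*353*354)*(-1/445705) + 82670*(-1/127667) = 249924*(-1/445705) - 82670/127667 = -249924/445705 - 82670/127667 = -68753479658/56901820235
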